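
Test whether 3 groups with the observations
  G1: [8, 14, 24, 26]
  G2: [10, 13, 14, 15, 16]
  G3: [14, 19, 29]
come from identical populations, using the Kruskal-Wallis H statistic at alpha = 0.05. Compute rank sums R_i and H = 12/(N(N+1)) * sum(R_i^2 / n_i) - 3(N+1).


Step 1: Combine all N = 12 observations and assign midranks.
sorted (value, group, rank): (8,G1,1), (10,G2,2), (13,G2,3), (14,G1,5), (14,G2,5), (14,G3,5), (15,G2,7), (16,G2,8), (19,G3,9), (24,G1,10), (26,G1,11), (29,G3,12)
Step 2: Sum ranks within each group.
R_1 = 27 (n_1 = 4)
R_2 = 25 (n_2 = 5)
R_3 = 26 (n_3 = 3)
Step 3: H = 12/(N(N+1)) * sum(R_i^2/n_i) - 3(N+1)
     = 12/(12*13) * (27^2/4 + 25^2/5 + 26^2/3) - 3*13
     = 0.076923 * 532.583 - 39
     = 1.967949.
Step 4: Ties present; correction factor C = 1 - 24/(12^3 - 12) = 0.986014. Corrected H = 1.967949 / 0.986014 = 1.995863.
Step 5: Under H0, H ~ chi^2(2); p-value = 0.368641.
Step 6: alpha = 0.05. fail to reject H0.

H = 1.9959, df = 2, p = 0.368641, fail to reject H0.


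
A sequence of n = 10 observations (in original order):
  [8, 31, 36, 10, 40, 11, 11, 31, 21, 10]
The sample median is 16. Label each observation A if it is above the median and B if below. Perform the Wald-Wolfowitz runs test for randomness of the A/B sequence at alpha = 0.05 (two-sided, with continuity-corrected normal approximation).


Step 1: Compute median = 16; label A = above, B = below.
Labels in order: BAABABBAAB  (n_A = 5, n_B = 5)
Step 2: Count runs R = 7.
Step 3: Under H0 (random ordering), E[R] = 2*n_A*n_B/(n_A+n_B) + 1 = 2*5*5/10 + 1 = 6.0000.
        Var[R] = 2*n_A*n_B*(2*n_A*n_B - n_A - n_B) / ((n_A+n_B)^2 * (n_A+n_B-1)) = 2000/900 = 2.2222.
        SD[R] = 1.4907.
Step 4: Continuity-corrected z = (R - 0.5 - E[R]) / SD[R] = (7 - 0.5 - 6.0000) / 1.4907 = 0.3354.
Step 5: Two-sided p-value via normal approximation = 2*(1 - Phi(|z|)) = 0.737316.
Step 6: alpha = 0.05. fail to reject H0.

R = 7, z = 0.3354, p = 0.737316, fail to reject H0.


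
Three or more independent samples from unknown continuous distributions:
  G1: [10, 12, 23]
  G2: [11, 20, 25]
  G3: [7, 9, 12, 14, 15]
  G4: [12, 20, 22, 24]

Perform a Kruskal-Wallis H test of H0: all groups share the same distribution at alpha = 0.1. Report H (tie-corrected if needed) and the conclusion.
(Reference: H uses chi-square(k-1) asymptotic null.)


Step 1: Combine all N = 15 observations and assign midranks.
sorted (value, group, rank): (7,G3,1), (9,G3,2), (10,G1,3), (11,G2,4), (12,G1,6), (12,G3,6), (12,G4,6), (14,G3,8), (15,G3,9), (20,G2,10.5), (20,G4,10.5), (22,G4,12), (23,G1,13), (24,G4,14), (25,G2,15)
Step 2: Sum ranks within each group.
R_1 = 22 (n_1 = 3)
R_2 = 29.5 (n_2 = 3)
R_3 = 26 (n_3 = 5)
R_4 = 42.5 (n_4 = 4)
Step 3: H = 12/(N(N+1)) * sum(R_i^2/n_i) - 3(N+1)
     = 12/(15*16) * (22^2/3 + 29.5^2/3 + 26^2/5 + 42.5^2/4) - 3*16
     = 0.050000 * 1038.18 - 48
     = 3.908958.
Step 4: Ties present; correction factor C = 1 - 30/(15^3 - 15) = 0.991071. Corrected H = 3.908958 / 0.991071 = 3.944174.
Step 5: Under H0, H ~ chi^2(3); p-value = 0.267556.
Step 6: alpha = 0.1. fail to reject H0.

H = 3.9442, df = 3, p = 0.267556, fail to reject H0.


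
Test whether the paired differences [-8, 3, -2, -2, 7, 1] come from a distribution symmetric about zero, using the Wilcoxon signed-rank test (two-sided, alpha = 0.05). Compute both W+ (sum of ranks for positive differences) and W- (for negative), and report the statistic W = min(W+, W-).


Step 1: Drop any zero differences (none here) and take |d_i|.
|d| = [8, 3, 2, 2, 7, 1]
Step 2: Midrank |d_i| (ties get averaged ranks).
ranks: |8|->6, |3|->4, |2|->2.5, |2|->2.5, |7|->5, |1|->1
Step 3: Attach original signs; sum ranks with positive sign and with negative sign.
W+ = 4 + 5 + 1 = 10
W- = 6 + 2.5 + 2.5 = 11
(Check: W+ + W- = 21 should equal n(n+1)/2 = 21.)
Step 4: Test statistic W = min(W+, W-) = 10.
Step 5: Ties in |d|, so use the tie-corrected normal approximation.
        E[W] = n(n+1)/4 = 6*7/4 = 10.5.
        Tie groups: |d|=2 (t=2); sum(t^3 - t) = 6.
        Var[W] = n(n+1)(2n+1)/24 - sum(t^3-t)/48 = 546/24 - 6/48 = 22.625.
        z = (W - E[W]) / sqrt(Var[W]) = (10 - 10.5) / 4.7566 = -0.1051.
        Two-sided p = 2*Phi(z) = 0.916282.
Step 6: alpha = 0.05. fail to reject H0.

W+ = 10, W- = 11, W = min = 10, p = 0.916282, fail to reject H0.


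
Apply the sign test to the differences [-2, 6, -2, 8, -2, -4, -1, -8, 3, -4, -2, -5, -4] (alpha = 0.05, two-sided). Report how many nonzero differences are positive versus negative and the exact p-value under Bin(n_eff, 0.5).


Step 1: Discard zero differences. Original n = 13; n_eff = number of nonzero differences = 13.
Nonzero differences (with sign): -2, +6, -2, +8, -2, -4, -1, -8, +3, -4, -2, -5, -4
Step 2: Count signs: positive = 3, negative = 10.
Step 3: Under H0: P(positive) = 0.5, so the number of positives S ~ Bin(13, 0.5).
Step 4: Two-sided exact p-value = sum of Bin(13,0.5) probabilities at or below the observed probability = 0.092285.
Step 5: alpha = 0.05. fail to reject H0.

n_eff = 13, pos = 3, neg = 10, p = 0.092285, fail to reject H0.


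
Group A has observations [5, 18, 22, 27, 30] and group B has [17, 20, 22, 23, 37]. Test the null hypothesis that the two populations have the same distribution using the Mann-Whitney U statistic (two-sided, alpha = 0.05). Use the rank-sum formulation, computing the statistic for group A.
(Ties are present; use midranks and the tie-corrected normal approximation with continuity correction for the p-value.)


Step 1: Combine and sort all 10 observations; assign midranks.
sorted (value, group): (5,X), (17,Y), (18,X), (20,Y), (22,X), (22,Y), (23,Y), (27,X), (30,X), (37,Y)
ranks: 5->1, 17->2, 18->3, 20->4, 22->5.5, 22->5.5, 23->7, 27->8, 30->9, 37->10
Step 2: Rank sum for X: R1 = 1 + 3 + 5.5 + 8 + 9 = 26.5.
Step 3: U_X = R1 - n1(n1+1)/2 = 26.5 - 5*6/2 = 26.5 - 15 = 11.5.
       U_Y = n1*n2 - U_X = 25 - 11.5 = 13.5.
Step 4: Ties are present, so use the tie-corrected normal approximation (with continuity correction) for the p-value.
Step 5: p-value = 0.916563; compare to alpha = 0.05. fail to reject H0.

U_X = 11.5, p = 0.916563, fail to reject H0 at alpha = 0.05.


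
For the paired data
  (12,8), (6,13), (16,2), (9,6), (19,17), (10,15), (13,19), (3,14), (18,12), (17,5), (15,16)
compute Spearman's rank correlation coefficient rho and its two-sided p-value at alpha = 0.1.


Step 1: Rank x and y separately (midranks; no ties here).
rank(x): 12->5, 6->2, 16->8, 9->3, 19->11, 10->4, 13->6, 3->1, 18->10, 17->9, 15->7
rank(y): 8->4, 13->6, 2->1, 6->3, 17->10, 15->8, 19->11, 14->7, 12->5, 5->2, 16->9
Step 2: d_i = R_x(i) - R_y(i); compute d_i^2.
  (5-4)^2=1, (2-6)^2=16, (8-1)^2=49, (3-3)^2=0, (11-10)^2=1, (4-8)^2=16, (6-11)^2=25, (1-7)^2=36, (10-5)^2=25, (9-2)^2=49, (7-9)^2=4
sum(d^2) = 222.
Step 3: rho = 1 - 6*222 / (11*(11^2 - 1)) = 1 - 1332/1320 = -0.009091.
Step 4: Under H0, t = rho * sqrt((n-2)/(1-rho^2)) = -0.0273 ~ t(9).
Step 5: Two-sided p-value from the t-distribution with 9 df = 0.978837.
Step 6: alpha = 0.1. fail to reject H0.

rho = -0.0091, p = 0.978837, fail to reject H0 at alpha = 0.1.


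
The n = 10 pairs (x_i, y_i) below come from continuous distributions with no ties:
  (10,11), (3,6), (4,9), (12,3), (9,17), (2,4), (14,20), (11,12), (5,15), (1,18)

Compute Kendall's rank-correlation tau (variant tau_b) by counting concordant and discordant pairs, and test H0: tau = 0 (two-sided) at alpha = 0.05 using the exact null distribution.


Step 1: Enumerate the 45 unordered pairs (i,j) with i<j and classify each by sign(x_j-x_i) * sign(y_j-y_i).
  (1,2):dx=-7,dy=-5->C; (1,3):dx=-6,dy=-2->C; (1,4):dx=+2,dy=-8->D; (1,5):dx=-1,dy=+6->D
  (1,6):dx=-8,dy=-7->C; (1,7):dx=+4,dy=+9->C; (1,8):dx=+1,dy=+1->C; (1,9):dx=-5,dy=+4->D
  (1,10):dx=-9,dy=+7->D; (2,3):dx=+1,dy=+3->C; (2,4):dx=+9,dy=-3->D; (2,5):dx=+6,dy=+11->C
  (2,6):dx=-1,dy=-2->C; (2,7):dx=+11,dy=+14->C; (2,8):dx=+8,dy=+6->C; (2,9):dx=+2,dy=+9->C
  (2,10):dx=-2,dy=+12->D; (3,4):dx=+8,dy=-6->D; (3,5):dx=+5,dy=+8->C; (3,6):dx=-2,dy=-5->C
  (3,7):dx=+10,dy=+11->C; (3,8):dx=+7,dy=+3->C; (3,9):dx=+1,dy=+6->C; (3,10):dx=-3,dy=+9->D
  (4,5):dx=-3,dy=+14->D; (4,6):dx=-10,dy=+1->D; (4,7):dx=+2,dy=+17->C; (4,8):dx=-1,dy=+9->D
  (4,9):dx=-7,dy=+12->D; (4,10):dx=-11,dy=+15->D; (5,6):dx=-7,dy=-13->C; (5,7):dx=+5,dy=+3->C
  (5,8):dx=+2,dy=-5->D; (5,9):dx=-4,dy=-2->C; (5,10):dx=-8,dy=+1->D; (6,7):dx=+12,dy=+16->C
  (6,8):dx=+9,dy=+8->C; (6,9):dx=+3,dy=+11->C; (6,10):dx=-1,dy=+14->D; (7,8):dx=-3,dy=-8->C
  (7,9):dx=-9,dy=-5->C; (7,10):dx=-13,dy=-2->C; (8,9):dx=-6,dy=+3->D; (8,10):dx=-10,dy=+6->D
  (9,10):dx=-4,dy=+3->D
Step 2: C = 26, D = 19, total pairs = 45.
Step 3: tau = (C - D)/(n(n-1)/2) = (26 - 19)/45 = 0.155556.
Step 4: Exact two-sided p-value (enumerate n! = 3628800 permutations of y under H0): p = 0.600654.
Step 5: alpha = 0.05. fail to reject H0.

tau_b = 0.1556 (C=26, D=19), p = 0.600654, fail to reject H0.


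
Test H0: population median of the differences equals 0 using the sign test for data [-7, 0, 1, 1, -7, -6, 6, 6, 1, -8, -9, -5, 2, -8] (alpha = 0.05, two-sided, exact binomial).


Step 1: Discard zero differences. Original n = 14; n_eff = number of nonzero differences = 13.
Nonzero differences (with sign): -7, +1, +1, -7, -6, +6, +6, +1, -8, -9, -5, +2, -8
Step 2: Count signs: positive = 6, negative = 7.
Step 3: Under H0: P(positive) = 0.5, so the number of positives S ~ Bin(13, 0.5).
Step 4: Two-sided exact p-value = sum of Bin(13,0.5) probabilities at or below the observed probability = 1.000000.
Step 5: alpha = 0.05. fail to reject H0.

n_eff = 13, pos = 6, neg = 7, p = 1.000000, fail to reject H0.


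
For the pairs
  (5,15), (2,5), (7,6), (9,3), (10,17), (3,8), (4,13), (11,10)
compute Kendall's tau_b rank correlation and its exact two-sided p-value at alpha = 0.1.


Step 1: Enumerate the 28 unordered pairs (i,j) with i<j and classify each by sign(x_j-x_i) * sign(y_j-y_i).
  (1,2):dx=-3,dy=-10->C; (1,3):dx=+2,dy=-9->D; (1,4):dx=+4,dy=-12->D; (1,5):dx=+5,dy=+2->C
  (1,6):dx=-2,dy=-7->C; (1,7):dx=-1,dy=-2->C; (1,8):dx=+6,dy=-5->D; (2,3):dx=+5,dy=+1->C
  (2,4):dx=+7,dy=-2->D; (2,5):dx=+8,dy=+12->C; (2,6):dx=+1,dy=+3->C; (2,7):dx=+2,dy=+8->C
  (2,8):dx=+9,dy=+5->C; (3,4):dx=+2,dy=-3->D; (3,5):dx=+3,dy=+11->C; (3,6):dx=-4,dy=+2->D
  (3,7):dx=-3,dy=+7->D; (3,8):dx=+4,dy=+4->C; (4,5):dx=+1,dy=+14->C; (4,6):dx=-6,dy=+5->D
  (4,7):dx=-5,dy=+10->D; (4,8):dx=+2,dy=+7->C; (5,6):dx=-7,dy=-9->C; (5,7):dx=-6,dy=-4->C
  (5,8):dx=+1,dy=-7->D; (6,7):dx=+1,dy=+5->C; (6,8):dx=+8,dy=+2->C; (7,8):dx=+7,dy=-3->D
Step 2: C = 17, D = 11, total pairs = 28.
Step 3: tau = (C - D)/(n(n-1)/2) = (17 - 11)/28 = 0.214286.
Step 4: Exact two-sided p-value (enumerate n! = 40320 permutations of y under H0): p = 0.548413.
Step 5: alpha = 0.1. fail to reject H0.

tau_b = 0.2143 (C=17, D=11), p = 0.548413, fail to reject H0.


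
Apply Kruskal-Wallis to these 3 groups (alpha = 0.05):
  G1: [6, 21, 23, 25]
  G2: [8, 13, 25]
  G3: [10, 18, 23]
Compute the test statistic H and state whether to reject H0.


Step 1: Combine all N = 10 observations and assign midranks.
sorted (value, group, rank): (6,G1,1), (8,G2,2), (10,G3,3), (13,G2,4), (18,G3,5), (21,G1,6), (23,G1,7.5), (23,G3,7.5), (25,G1,9.5), (25,G2,9.5)
Step 2: Sum ranks within each group.
R_1 = 24 (n_1 = 4)
R_2 = 15.5 (n_2 = 3)
R_3 = 15.5 (n_3 = 3)
Step 3: H = 12/(N(N+1)) * sum(R_i^2/n_i) - 3(N+1)
     = 12/(10*11) * (24^2/4 + 15.5^2/3 + 15.5^2/3) - 3*11
     = 0.109091 * 304.167 - 33
     = 0.181818.
Step 4: Ties present; correction factor C = 1 - 12/(10^3 - 10) = 0.987879. Corrected H = 0.181818 / 0.987879 = 0.184049.
Step 5: Under H0, H ~ chi^2(2); p-value = 0.912083.
Step 6: alpha = 0.05. fail to reject H0.

H = 0.1840, df = 2, p = 0.912083, fail to reject H0.


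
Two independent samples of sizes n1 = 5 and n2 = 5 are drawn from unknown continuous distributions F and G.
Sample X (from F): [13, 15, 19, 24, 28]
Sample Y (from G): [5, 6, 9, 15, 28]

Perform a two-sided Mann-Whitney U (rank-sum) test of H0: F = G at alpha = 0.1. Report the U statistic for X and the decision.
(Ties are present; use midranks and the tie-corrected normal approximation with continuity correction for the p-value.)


Step 1: Combine and sort all 10 observations; assign midranks.
sorted (value, group): (5,Y), (6,Y), (9,Y), (13,X), (15,X), (15,Y), (19,X), (24,X), (28,X), (28,Y)
ranks: 5->1, 6->2, 9->3, 13->4, 15->5.5, 15->5.5, 19->7, 24->8, 28->9.5, 28->9.5
Step 2: Rank sum for X: R1 = 4 + 5.5 + 7 + 8 + 9.5 = 34.
Step 3: U_X = R1 - n1(n1+1)/2 = 34 - 5*6/2 = 34 - 15 = 19.
       U_Y = n1*n2 - U_X = 25 - 19 = 6.
Step 4: Ties are present, so use the tie-corrected normal approximation (with continuity correction) for the p-value.
Step 5: p-value = 0.207300; compare to alpha = 0.1. fail to reject H0.

U_X = 19, p = 0.207300, fail to reject H0 at alpha = 0.1.


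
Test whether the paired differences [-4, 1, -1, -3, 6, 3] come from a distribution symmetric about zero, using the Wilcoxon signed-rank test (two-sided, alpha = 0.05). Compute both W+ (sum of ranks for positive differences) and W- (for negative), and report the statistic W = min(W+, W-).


Step 1: Drop any zero differences (none here) and take |d_i|.
|d| = [4, 1, 1, 3, 6, 3]
Step 2: Midrank |d_i| (ties get averaged ranks).
ranks: |4|->5, |1|->1.5, |1|->1.5, |3|->3.5, |6|->6, |3|->3.5
Step 3: Attach original signs; sum ranks with positive sign and with negative sign.
W+ = 1.5 + 6 + 3.5 = 11
W- = 5 + 1.5 + 3.5 = 10
(Check: W+ + W- = 21 should equal n(n+1)/2 = 21.)
Step 4: Test statistic W = min(W+, W-) = 10.
Step 5: Ties in |d|, so use the tie-corrected normal approximation.
        E[W] = n(n+1)/4 = 6*7/4 = 10.5.
        Tie groups: |d|=1 (t=2), |d|=3 (t=2); sum(t^3 - t) = 12.
        Var[W] = n(n+1)(2n+1)/24 - sum(t^3-t)/48 = 546/24 - 12/48 = 22.5.
        z = (W - E[W]) / sqrt(Var[W]) = (10 - 10.5) / 4.7434 = -0.1054.
        Two-sided p = 2*Phi(z) = 0.916051.
Step 6: alpha = 0.05. fail to reject H0.

W+ = 11, W- = 10, W = min = 10, p = 0.916051, fail to reject H0.


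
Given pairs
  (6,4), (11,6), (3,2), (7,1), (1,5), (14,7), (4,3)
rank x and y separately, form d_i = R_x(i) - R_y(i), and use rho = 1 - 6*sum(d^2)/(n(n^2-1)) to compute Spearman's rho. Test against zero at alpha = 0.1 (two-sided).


Step 1: Rank x and y separately (midranks; no ties here).
rank(x): 6->4, 11->6, 3->2, 7->5, 1->1, 14->7, 4->3
rank(y): 4->4, 6->6, 2->2, 1->1, 5->5, 7->7, 3->3
Step 2: d_i = R_x(i) - R_y(i); compute d_i^2.
  (4-4)^2=0, (6-6)^2=0, (2-2)^2=0, (5-1)^2=16, (1-5)^2=16, (7-7)^2=0, (3-3)^2=0
sum(d^2) = 32.
Step 3: rho = 1 - 6*32 / (7*(7^2 - 1)) = 1 - 192/336 = 0.428571.
Step 4: Under H0, t = rho * sqrt((n-2)/(1-rho^2)) = 1.0607 ~ t(5).
Step 5: Two-sided p-value from the t-distribution with 5 df = 0.337368.
Step 6: alpha = 0.1. fail to reject H0.

rho = 0.4286, p = 0.337368, fail to reject H0 at alpha = 0.1.


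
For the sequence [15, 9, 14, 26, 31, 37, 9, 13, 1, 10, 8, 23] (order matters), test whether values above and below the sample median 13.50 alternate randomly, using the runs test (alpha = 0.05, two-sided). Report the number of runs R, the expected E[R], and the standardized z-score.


Step 1: Compute median = 13.50; label A = above, B = below.
Labels in order: ABAAAABBBBBA  (n_A = 6, n_B = 6)
Step 2: Count runs R = 5.
Step 3: Under H0 (random ordering), E[R] = 2*n_A*n_B/(n_A+n_B) + 1 = 2*6*6/12 + 1 = 7.0000.
        Var[R] = 2*n_A*n_B*(2*n_A*n_B - n_A - n_B) / ((n_A+n_B)^2 * (n_A+n_B-1)) = 4320/1584 = 2.7273.
        SD[R] = 1.6514.
Step 4: Continuity-corrected z = (R + 0.5 - E[R]) / SD[R] = (5 + 0.5 - 7.0000) / 1.6514 = -0.9083.
Step 5: Two-sided p-value via normal approximation = 2*(1 - Phi(|z|)) = 0.363722.
Step 6: alpha = 0.05. fail to reject H0.

R = 5, z = -0.9083, p = 0.363722, fail to reject H0.


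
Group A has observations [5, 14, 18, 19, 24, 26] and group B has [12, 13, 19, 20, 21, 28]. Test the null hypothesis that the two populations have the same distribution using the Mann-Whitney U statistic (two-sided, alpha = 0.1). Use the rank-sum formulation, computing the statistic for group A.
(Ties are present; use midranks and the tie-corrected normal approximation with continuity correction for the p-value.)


Step 1: Combine and sort all 12 observations; assign midranks.
sorted (value, group): (5,X), (12,Y), (13,Y), (14,X), (18,X), (19,X), (19,Y), (20,Y), (21,Y), (24,X), (26,X), (28,Y)
ranks: 5->1, 12->2, 13->3, 14->4, 18->5, 19->6.5, 19->6.5, 20->8, 21->9, 24->10, 26->11, 28->12
Step 2: Rank sum for X: R1 = 1 + 4 + 5 + 6.5 + 10 + 11 = 37.5.
Step 3: U_X = R1 - n1(n1+1)/2 = 37.5 - 6*7/2 = 37.5 - 21 = 16.5.
       U_Y = n1*n2 - U_X = 36 - 16.5 = 19.5.
Step 4: Ties are present, so use the tie-corrected normal approximation (with continuity correction) for the p-value.
Step 5: p-value = 0.872559; compare to alpha = 0.1. fail to reject H0.

U_X = 16.5, p = 0.872559, fail to reject H0 at alpha = 0.1.


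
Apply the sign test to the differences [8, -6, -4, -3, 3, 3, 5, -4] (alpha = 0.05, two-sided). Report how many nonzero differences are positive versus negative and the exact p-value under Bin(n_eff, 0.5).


Step 1: Discard zero differences. Original n = 8; n_eff = number of nonzero differences = 8.
Nonzero differences (with sign): +8, -6, -4, -3, +3, +3, +5, -4
Step 2: Count signs: positive = 4, negative = 4.
Step 3: Under H0: P(positive) = 0.5, so the number of positives S ~ Bin(8, 0.5).
Step 4: Two-sided exact p-value = sum of Bin(8,0.5) probabilities at or below the observed probability = 1.000000.
Step 5: alpha = 0.05. fail to reject H0.

n_eff = 8, pos = 4, neg = 4, p = 1.000000, fail to reject H0.


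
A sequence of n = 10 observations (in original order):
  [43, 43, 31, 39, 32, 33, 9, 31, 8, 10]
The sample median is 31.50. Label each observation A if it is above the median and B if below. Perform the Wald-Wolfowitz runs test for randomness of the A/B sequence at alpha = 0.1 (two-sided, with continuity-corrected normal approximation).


Step 1: Compute median = 31.50; label A = above, B = below.
Labels in order: AABAAABBBB  (n_A = 5, n_B = 5)
Step 2: Count runs R = 4.
Step 3: Under H0 (random ordering), E[R] = 2*n_A*n_B/(n_A+n_B) + 1 = 2*5*5/10 + 1 = 6.0000.
        Var[R] = 2*n_A*n_B*(2*n_A*n_B - n_A - n_B) / ((n_A+n_B)^2 * (n_A+n_B-1)) = 2000/900 = 2.2222.
        SD[R] = 1.4907.
Step 4: Continuity-corrected z = (R + 0.5 - E[R]) / SD[R] = (4 + 0.5 - 6.0000) / 1.4907 = -1.0062.
Step 5: Two-sided p-value via normal approximation = 2*(1 - Phi(|z|)) = 0.314305.
Step 6: alpha = 0.1. fail to reject H0.

R = 4, z = -1.0062, p = 0.314305, fail to reject H0.


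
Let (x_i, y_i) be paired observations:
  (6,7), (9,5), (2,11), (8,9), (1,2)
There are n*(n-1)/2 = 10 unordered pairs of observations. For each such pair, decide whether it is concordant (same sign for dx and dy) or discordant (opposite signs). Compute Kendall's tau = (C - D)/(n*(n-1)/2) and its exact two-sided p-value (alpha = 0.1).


Step 1: Enumerate the 10 unordered pairs (i,j) with i<j and classify each by sign(x_j-x_i) * sign(y_j-y_i).
  (1,2):dx=+3,dy=-2->D; (1,3):dx=-4,dy=+4->D; (1,4):dx=+2,dy=+2->C; (1,5):dx=-5,dy=-5->C
  (2,3):dx=-7,dy=+6->D; (2,4):dx=-1,dy=+4->D; (2,5):dx=-8,dy=-3->C; (3,4):dx=+6,dy=-2->D
  (3,5):dx=-1,dy=-9->C; (4,5):dx=-7,dy=-7->C
Step 2: C = 5, D = 5, total pairs = 10.
Step 3: tau = (C - D)/(n(n-1)/2) = (5 - 5)/10 = 0.000000.
Step 4: Exact two-sided p-value (enumerate n! = 120 permutations of y under H0): p = 1.000000.
Step 5: alpha = 0.1. fail to reject H0.

tau_b = 0.0000 (C=5, D=5), p = 1.000000, fail to reject H0.


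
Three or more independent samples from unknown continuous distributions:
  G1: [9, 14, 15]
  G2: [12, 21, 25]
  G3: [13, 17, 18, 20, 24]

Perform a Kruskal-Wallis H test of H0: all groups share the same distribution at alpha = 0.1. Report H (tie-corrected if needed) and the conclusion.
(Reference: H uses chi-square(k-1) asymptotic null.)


Step 1: Combine all N = 11 observations and assign midranks.
sorted (value, group, rank): (9,G1,1), (12,G2,2), (13,G3,3), (14,G1,4), (15,G1,5), (17,G3,6), (18,G3,7), (20,G3,8), (21,G2,9), (24,G3,10), (25,G2,11)
Step 2: Sum ranks within each group.
R_1 = 10 (n_1 = 3)
R_2 = 22 (n_2 = 3)
R_3 = 34 (n_3 = 5)
Step 3: H = 12/(N(N+1)) * sum(R_i^2/n_i) - 3(N+1)
     = 12/(11*12) * (10^2/3 + 22^2/3 + 34^2/5) - 3*12
     = 0.090909 * 425.867 - 36
     = 2.715152.
Step 4: No ties, so H is used without correction.
Step 5: Under H0, H ~ chi^2(2); p-value = 0.257284.
Step 6: alpha = 0.1. fail to reject H0.

H = 2.7152, df = 2, p = 0.257284, fail to reject H0.


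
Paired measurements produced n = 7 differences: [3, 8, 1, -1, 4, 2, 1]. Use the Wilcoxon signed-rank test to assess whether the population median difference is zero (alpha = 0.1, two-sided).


Step 1: Drop any zero differences (none here) and take |d_i|.
|d| = [3, 8, 1, 1, 4, 2, 1]
Step 2: Midrank |d_i| (ties get averaged ranks).
ranks: |3|->5, |8|->7, |1|->2, |1|->2, |4|->6, |2|->4, |1|->2
Step 3: Attach original signs; sum ranks with positive sign and with negative sign.
W+ = 5 + 7 + 2 + 6 + 4 + 2 = 26
W- = 2 = 2
(Check: W+ + W- = 28 should equal n(n+1)/2 = 28.)
Step 4: Test statistic W = min(W+, W-) = 2.
Step 5: Ties in |d|, so use the tie-corrected normal approximation.
        E[W] = n(n+1)/4 = 7*8/4 = 14.
        Tie groups: |d|=1 (t=3); sum(t^3 - t) = 24.
        Var[W] = n(n+1)(2n+1)/24 - sum(t^3-t)/48 = 840/24 - 24/48 = 34.5.
        z = (W - E[W]) / sqrt(Var[W]) = (2 - 14) / 5.8737 = -2.0430.
        Two-sided p = 2*Phi(z) = 0.041051.
Step 6: alpha = 0.1. reject H0.

W+ = 26, W- = 2, W = min = 2, p = 0.041051, reject H0.


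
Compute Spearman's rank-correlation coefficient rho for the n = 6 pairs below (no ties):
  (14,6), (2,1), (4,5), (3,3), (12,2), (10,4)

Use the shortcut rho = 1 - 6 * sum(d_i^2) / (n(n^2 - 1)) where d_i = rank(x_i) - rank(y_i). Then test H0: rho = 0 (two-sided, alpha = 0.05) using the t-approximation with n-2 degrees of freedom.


Step 1: Rank x and y separately (midranks; no ties here).
rank(x): 14->6, 2->1, 4->3, 3->2, 12->5, 10->4
rank(y): 6->6, 1->1, 5->5, 3->3, 2->2, 4->4
Step 2: d_i = R_x(i) - R_y(i); compute d_i^2.
  (6-6)^2=0, (1-1)^2=0, (3-5)^2=4, (2-3)^2=1, (5-2)^2=9, (4-4)^2=0
sum(d^2) = 14.
Step 3: rho = 1 - 6*14 / (6*(6^2 - 1)) = 1 - 84/210 = 0.600000.
Step 4: Under H0, t = rho * sqrt((n-2)/(1-rho^2)) = 1.5000 ~ t(4).
Step 5: Two-sided p-value from the t-distribution with 4 df = 0.208000.
Step 6: alpha = 0.05. fail to reject H0.

rho = 0.6000, p = 0.208000, fail to reject H0 at alpha = 0.05.


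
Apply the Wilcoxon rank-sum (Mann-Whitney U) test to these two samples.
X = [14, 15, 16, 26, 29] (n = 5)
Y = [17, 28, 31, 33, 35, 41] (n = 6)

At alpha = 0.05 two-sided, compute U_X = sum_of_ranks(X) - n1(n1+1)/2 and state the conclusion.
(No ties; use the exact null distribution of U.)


Step 1: Combine and sort all 11 observations; assign midranks.
sorted (value, group): (14,X), (15,X), (16,X), (17,Y), (26,X), (28,Y), (29,X), (31,Y), (33,Y), (35,Y), (41,Y)
ranks: 14->1, 15->2, 16->3, 17->4, 26->5, 28->6, 29->7, 31->8, 33->9, 35->10, 41->11
Step 2: Rank sum for X: R1 = 1 + 2 + 3 + 5 + 7 = 18.
Step 3: U_X = R1 - n1(n1+1)/2 = 18 - 5*6/2 = 18 - 15 = 3.
       U_Y = n1*n2 - U_X = 30 - 3 = 27.
Step 4: No ties, so the exact null distribution of U (based on enumerating the C(11,5) = 462 equally likely rank assignments) gives the two-sided p-value.
Step 5: p-value = 0.030303; compare to alpha = 0.05. reject H0.

U_X = 3, p = 0.030303, reject H0 at alpha = 0.05.


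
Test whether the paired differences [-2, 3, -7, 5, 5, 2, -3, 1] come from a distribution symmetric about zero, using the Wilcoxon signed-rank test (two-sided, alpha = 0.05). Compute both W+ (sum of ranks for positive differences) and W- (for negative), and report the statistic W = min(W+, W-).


Step 1: Drop any zero differences (none here) and take |d_i|.
|d| = [2, 3, 7, 5, 5, 2, 3, 1]
Step 2: Midrank |d_i| (ties get averaged ranks).
ranks: |2|->2.5, |3|->4.5, |7|->8, |5|->6.5, |5|->6.5, |2|->2.5, |3|->4.5, |1|->1
Step 3: Attach original signs; sum ranks with positive sign and with negative sign.
W+ = 4.5 + 6.5 + 6.5 + 2.5 + 1 = 21
W- = 2.5 + 8 + 4.5 = 15
(Check: W+ + W- = 36 should equal n(n+1)/2 = 36.)
Step 4: Test statistic W = min(W+, W-) = 15.
Step 5: Ties in |d|, so use the tie-corrected normal approximation.
        E[W] = n(n+1)/4 = 8*9/4 = 18.
        Tie groups: |d|=2 (t=2), |d|=3 (t=2), |d|=5 (t=2); sum(t^3 - t) = 18.
        Var[W] = n(n+1)(2n+1)/24 - sum(t^3-t)/48 = 1224/24 - 18/48 = 50.625.
        z = (W - E[W]) / sqrt(Var[W]) = (15 - 18) / 7.1151 = -0.4216.
        Two-sided p = 2*Phi(z) = 0.673290.
Step 6: alpha = 0.05. fail to reject H0.

W+ = 21, W- = 15, W = min = 15, p = 0.673290, fail to reject H0.


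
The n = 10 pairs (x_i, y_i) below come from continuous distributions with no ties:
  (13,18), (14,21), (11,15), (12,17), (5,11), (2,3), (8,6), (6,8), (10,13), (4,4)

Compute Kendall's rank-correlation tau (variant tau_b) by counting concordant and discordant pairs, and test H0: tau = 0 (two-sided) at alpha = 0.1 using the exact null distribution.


Step 1: Enumerate the 45 unordered pairs (i,j) with i<j and classify each by sign(x_j-x_i) * sign(y_j-y_i).
  (1,2):dx=+1,dy=+3->C; (1,3):dx=-2,dy=-3->C; (1,4):dx=-1,dy=-1->C; (1,5):dx=-8,dy=-7->C
  (1,6):dx=-11,dy=-15->C; (1,7):dx=-5,dy=-12->C; (1,8):dx=-7,dy=-10->C; (1,9):dx=-3,dy=-5->C
  (1,10):dx=-9,dy=-14->C; (2,3):dx=-3,dy=-6->C; (2,4):dx=-2,dy=-4->C; (2,5):dx=-9,dy=-10->C
  (2,6):dx=-12,dy=-18->C; (2,7):dx=-6,dy=-15->C; (2,8):dx=-8,dy=-13->C; (2,9):dx=-4,dy=-8->C
  (2,10):dx=-10,dy=-17->C; (3,4):dx=+1,dy=+2->C; (3,5):dx=-6,dy=-4->C; (3,6):dx=-9,dy=-12->C
  (3,7):dx=-3,dy=-9->C; (3,8):dx=-5,dy=-7->C; (3,9):dx=-1,dy=-2->C; (3,10):dx=-7,dy=-11->C
  (4,5):dx=-7,dy=-6->C; (4,6):dx=-10,dy=-14->C; (4,7):dx=-4,dy=-11->C; (4,8):dx=-6,dy=-9->C
  (4,9):dx=-2,dy=-4->C; (4,10):dx=-8,dy=-13->C; (5,6):dx=-3,dy=-8->C; (5,7):dx=+3,dy=-5->D
  (5,8):dx=+1,dy=-3->D; (5,9):dx=+5,dy=+2->C; (5,10):dx=-1,dy=-7->C; (6,7):dx=+6,dy=+3->C
  (6,8):dx=+4,dy=+5->C; (6,9):dx=+8,dy=+10->C; (6,10):dx=+2,dy=+1->C; (7,8):dx=-2,dy=+2->D
  (7,9):dx=+2,dy=+7->C; (7,10):dx=-4,dy=-2->C; (8,9):dx=+4,dy=+5->C; (8,10):dx=-2,dy=-4->C
  (9,10):dx=-6,dy=-9->C
Step 2: C = 42, D = 3, total pairs = 45.
Step 3: tau = (C - D)/(n(n-1)/2) = (42 - 3)/45 = 0.866667.
Step 4: Exact two-sided p-value (enumerate n! = 3628800 permutations of y under H0): p = 0.000115.
Step 5: alpha = 0.1. reject H0.

tau_b = 0.8667 (C=42, D=3), p = 0.000115, reject H0.


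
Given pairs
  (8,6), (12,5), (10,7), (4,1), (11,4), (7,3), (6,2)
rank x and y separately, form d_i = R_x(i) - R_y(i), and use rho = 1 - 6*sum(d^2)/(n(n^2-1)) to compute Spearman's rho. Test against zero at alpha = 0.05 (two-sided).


Step 1: Rank x and y separately (midranks; no ties here).
rank(x): 8->4, 12->7, 10->5, 4->1, 11->6, 7->3, 6->2
rank(y): 6->6, 5->5, 7->7, 1->1, 4->4, 3->3, 2->2
Step 2: d_i = R_x(i) - R_y(i); compute d_i^2.
  (4-6)^2=4, (7-5)^2=4, (5-7)^2=4, (1-1)^2=0, (6-4)^2=4, (3-3)^2=0, (2-2)^2=0
sum(d^2) = 16.
Step 3: rho = 1 - 6*16 / (7*(7^2 - 1)) = 1 - 96/336 = 0.714286.
Step 4: Under H0, t = rho * sqrt((n-2)/(1-rho^2)) = 2.2822 ~ t(5).
Step 5: Two-sided p-value from the t-distribution with 5 df = 0.071344.
Step 6: alpha = 0.05. fail to reject H0.

rho = 0.7143, p = 0.071344, fail to reject H0 at alpha = 0.05.


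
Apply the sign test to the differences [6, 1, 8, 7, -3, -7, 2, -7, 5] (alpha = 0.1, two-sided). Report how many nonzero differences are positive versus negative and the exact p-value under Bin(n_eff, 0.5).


Step 1: Discard zero differences. Original n = 9; n_eff = number of nonzero differences = 9.
Nonzero differences (with sign): +6, +1, +8, +7, -3, -7, +2, -7, +5
Step 2: Count signs: positive = 6, negative = 3.
Step 3: Under H0: P(positive) = 0.5, so the number of positives S ~ Bin(9, 0.5).
Step 4: Two-sided exact p-value = sum of Bin(9,0.5) probabilities at or below the observed probability = 0.507812.
Step 5: alpha = 0.1. fail to reject H0.

n_eff = 9, pos = 6, neg = 3, p = 0.507812, fail to reject H0.


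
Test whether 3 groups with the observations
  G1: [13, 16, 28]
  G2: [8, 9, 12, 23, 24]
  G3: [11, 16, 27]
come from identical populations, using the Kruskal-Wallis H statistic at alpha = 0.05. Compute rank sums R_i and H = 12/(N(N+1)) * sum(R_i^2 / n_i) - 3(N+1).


Step 1: Combine all N = 11 observations and assign midranks.
sorted (value, group, rank): (8,G2,1), (9,G2,2), (11,G3,3), (12,G2,4), (13,G1,5), (16,G1,6.5), (16,G3,6.5), (23,G2,8), (24,G2,9), (27,G3,10), (28,G1,11)
Step 2: Sum ranks within each group.
R_1 = 22.5 (n_1 = 3)
R_2 = 24 (n_2 = 5)
R_3 = 19.5 (n_3 = 3)
Step 3: H = 12/(N(N+1)) * sum(R_i^2/n_i) - 3(N+1)
     = 12/(11*12) * (22.5^2/3 + 24^2/5 + 19.5^2/3) - 3*12
     = 0.090909 * 410.7 - 36
     = 1.336364.
Step 4: Ties present; correction factor C = 1 - 6/(11^3 - 11) = 0.995455. Corrected H = 1.336364 / 0.995455 = 1.342466.
Step 5: Under H0, H ~ chi^2(2); p-value = 0.511078.
Step 6: alpha = 0.05. fail to reject H0.

H = 1.3425, df = 2, p = 0.511078, fail to reject H0.


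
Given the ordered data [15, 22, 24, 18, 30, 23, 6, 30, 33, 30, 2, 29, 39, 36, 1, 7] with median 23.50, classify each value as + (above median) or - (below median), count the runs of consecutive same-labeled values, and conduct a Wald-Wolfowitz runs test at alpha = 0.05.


Step 1: Compute median = 23.50; label A = above, B = below.
Labels in order: BBABABBAAABAAABB  (n_A = 8, n_B = 8)
Step 2: Count runs R = 9.
Step 3: Under H0 (random ordering), E[R] = 2*n_A*n_B/(n_A+n_B) + 1 = 2*8*8/16 + 1 = 9.0000.
        Var[R] = 2*n_A*n_B*(2*n_A*n_B - n_A - n_B) / ((n_A+n_B)^2 * (n_A+n_B-1)) = 14336/3840 = 3.7333.
        SD[R] = 1.9322.
Step 4: R = E[R], so z = 0 with no continuity correction.
Step 5: Two-sided p-value via normal approximation = 2*(1 - Phi(|z|)) = 1.000000.
Step 6: alpha = 0.05. fail to reject H0.

R = 9, z = 0.0000, p = 1.000000, fail to reject H0.


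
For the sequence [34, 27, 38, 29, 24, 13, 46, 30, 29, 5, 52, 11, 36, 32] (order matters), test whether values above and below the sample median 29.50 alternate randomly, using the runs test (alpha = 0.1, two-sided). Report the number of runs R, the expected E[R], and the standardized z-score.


Step 1: Compute median = 29.50; label A = above, B = below.
Labels in order: ABABBBAABBABAA  (n_A = 7, n_B = 7)
Step 2: Count runs R = 9.
Step 3: Under H0 (random ordering), E[R] = 2*n_A*n_B/(n_A+n_B) + 1 = 2*7*7/14 + 1 = 8.0000.
        Var[R] = 2*n_A*n_B*(2*n_A*n_B - n_A - n_B) / ((n_A+n_B)^2 * (n_A+n_B-1)) = 8232/2548 = 3.2308.
        SD[R] = 1.7974.
Step 4: Continuity-corrected z = (R - 0.5 - E[R]) / SD[R] = (9 - 0.5 - 8.0000) / 1.7974 = 0.2782.
Step 5: Two-sided p-value via normal approximation = 2*(1 - Phi(|z|)) = 0.780879.
Step 6: alpha = 0.1. fail to reject H0.

R = 9, z = 0.2782, p = 0.780879, fail to reject H0.


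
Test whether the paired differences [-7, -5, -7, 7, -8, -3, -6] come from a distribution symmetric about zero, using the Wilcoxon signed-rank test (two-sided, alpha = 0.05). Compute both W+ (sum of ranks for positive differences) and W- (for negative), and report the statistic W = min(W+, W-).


Step 1: Drop any zero differences (none here) and take |d_i|.
|d| = [7, 5, 7, 7, 8, 3, 6]
Step 2: Midrank |d_i| (ties get averaged ranks).
ranks: |7|->5, |5|->2, |7|->5, |7|->5, |8|->7, |3|->1, |6|->3
Step 3: Attach original signs; sum ranks with positive sign and with negative sign.
W+ = 5 = 5
W- = 5 + 2 + 5 + 7 + 1 + 3 = 23
(Check: W+ + W- = 28 should equal n(n+1)/2 = 28.)
Step 4: Test statistic W = min(W+, W-) = 5.
Step 5: Ties in |d|, so use the tie-corrected normal approximation.
        E[W] = n(n+1)/4 = 7*8/4 = 14.
        Tie groups: |d|=7 (t=3); sum(t^3 - t) = 24.
        Var[W] = n(n+1)(2n+1)/24 - sum(t^3-t)/48 = 840/24 - 24/48 = 34.5.
        z = (W - E[W]) / sqrt(Var[W]) = (5 - 14) / 5.8737 = -1.5323.
        Two-sided p = 2*Phi(z) = 0.125458.
Step 6: alpha = 0.05. fail to reject H0.

W+ = 5, W- = 23, W = min = 5, p = 0.125458, fail to reject H0.


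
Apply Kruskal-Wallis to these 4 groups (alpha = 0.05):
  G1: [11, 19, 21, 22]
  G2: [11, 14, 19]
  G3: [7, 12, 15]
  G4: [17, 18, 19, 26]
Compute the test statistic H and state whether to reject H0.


Step 1: Combine all N = 14 observations and assign midranks.
sorted (value, group, rank): (7,G3,1), (11,G1,2.5), (11,G2,2.5), (12,G3,4), (14,G2,5), (15,G3,6), (17,G4,7), (18,G4,8), (19,G1,10), (19,G2,10), (19,G4,10), (21,G1,12), (22,G1,13), (26,G4,14)
Step 2: Sum ranks within each group.
R_1 = 37.5 (n_1 = 4)
R_2 = 17.5 (n_2 = 3)
R_3 = 11 (n_3 = 3)
R_4 = 39 (n_4 = 4)
Step 3: H = 12/(N(N+1)) * sum(R_i^2/n_i) - 3(N+1)
     = 12/(14*15) * (37.5^2/4 + 17.5^2/3 + 11^2/3 + 39^2/4) - 3*15
     = 0.057143 * 874.229 - 45
     = 4.955952.
Step 4: Ties present; correction factor C = 1 - 30/(14^3 - 14) = 0.989011. Corrected H = 4.955952 / 0.989011 = 5.011019.
Step 5: Under H0, H ~ chi^2(3); p-value = 0.170992.
Step 6: alpha = 0.05. fail to reject H0.

H = 5.0110, df = 3, p = 0.170992, fail to reject H0.


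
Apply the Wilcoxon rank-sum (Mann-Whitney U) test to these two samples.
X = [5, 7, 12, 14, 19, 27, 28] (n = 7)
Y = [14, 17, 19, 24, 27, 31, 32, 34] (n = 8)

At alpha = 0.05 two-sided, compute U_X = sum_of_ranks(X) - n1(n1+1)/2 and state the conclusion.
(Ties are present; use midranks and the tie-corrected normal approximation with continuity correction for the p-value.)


Step 1: Combine and sort all 15 observations; assign midranks.
sorted (value, group): (5,X), (7,X), (12,X), (14,X), (14,Y), (17,Y), (19,X), (19,Y), (24,Y), (27,X), (27,Y), (28,X), (31,Y), (32,Y), (34,Y)
ranks: 5->1, 7->2, 12->3, 14->4.5, 14->4.5, 17->6, 19->7.5, 19->7.5, 24->9, 27->10.5, 27->10.5, 28->12, 31->13, 32->14, 34->15
Step 2: Rank sum for X: R1 = 1 + 2 + 3 + 4.5 + 7.5 + 10.5 + 12 = 40.5.
Step 3: U_X = R1 - n1(n1+1)/2 = 40.5 - 7*8/2 = 40.5 - 28 = 12.5.
       U_Y = n1*n2 - U_X = 56 - 12.5 = 43.5.
Step 4: Ties are present, so use the tie-corrected normal approximation (with continuity correction) for the p-value.
Step 5: p-value = 0.081757; compare to alpha = 0.05. fail to reject H0.

U_X = 12.5, p = 0.081757, fail to reject H0 at alpha = 0.05.


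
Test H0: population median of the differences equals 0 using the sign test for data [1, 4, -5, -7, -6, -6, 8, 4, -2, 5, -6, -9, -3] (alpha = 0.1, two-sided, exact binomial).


Step 1: Discard zero differences. Original n = 13; n_eff = number of nonzero differences = 13.
Nonzero differences (with sign): +1, +4, -5, -7, -6, -6, +8, +4, -2, +5, -6, -9, -3
Step 2: Count signs: positive = 5, negative = 8.
Step 3: Under H0: P(positive) = 0.5, so the number of positives S ~ Bin(13, 0.5).
Step 4: Two-sided exact p-value = sum of Bin(13,0.5) probabilities at or below the observed probability = 0.581055.
Step 5: alpha = 0.1. fail to reject H0.

n_eff = 13, pos = 5, neg = 8, p = 0.581055, fail to reject H0.


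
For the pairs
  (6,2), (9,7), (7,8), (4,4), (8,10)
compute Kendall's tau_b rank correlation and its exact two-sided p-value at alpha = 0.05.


Step 1: Enumerate the 10 unordered pairs (i,j) with i<j and classify each by sign(x_j-x_i) * sign(y_j-y_i).
  (1,2):dx=+3,dy=+5->C; (1,3):dx=+1,dy=+6->C; (1,4):dx=-2,dy=+2->D; (1,5):dx=+2,dy=+8->C
  (2,3):dx=-2,dy=+1->D; (2,4):dx=-5,dy=-3->C; (2,5):dx=-1,dy=+3->D; (3,4):dx=-3,dy=-4->C
  (3,5):dx=+1,dy=+2->C; (4,5):dx=+4,dy=+6->C
Step 2: C = 7, D = 3, total pairs = 10.
Step 3: tau = (C - D)/(n(n-1)/2) = (7 - 3)/10 = 0.400000.
Step 4: Exact two-sided p-value (enumerate n! = 120 permutations of y under H0): p = 0.483333.
Step 5: alpha = 0.05. fail to reject H0.

tau_b = 0.4000 (C=7, D=3), p = 0.483333, fail to reject H0.


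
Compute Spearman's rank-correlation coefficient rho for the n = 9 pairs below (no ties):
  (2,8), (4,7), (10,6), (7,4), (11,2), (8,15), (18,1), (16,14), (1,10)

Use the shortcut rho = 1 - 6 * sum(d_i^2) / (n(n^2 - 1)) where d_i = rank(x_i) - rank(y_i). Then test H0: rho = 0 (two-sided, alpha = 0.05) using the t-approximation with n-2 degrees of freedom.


Step 1: Rank x and y separately (midranks; no ties here).
rank(x): 2->2, 4->3, 10->6, 7->4, 11->7, 8->5, 18->9, 16->8, 1->1
rank(y): 8->6, 7->5, 6->4, 4->3, 2->2, 15->9, 1->1, 14->8, 10->7
Step 2: d_i = R_x(i) - R_y(i); compute d_i^2.
  (2-6)^2=16, (3-5)^2=4, (6-4)^2=4, (4-3)^2=1, (7-2)^2=25, (5-9)^2=16, (9-1)^2=64, (8-8)^2=0, (1-7)^2=36
sum(d^2) = 166.
Step 3: rho = 1 - 6*166 / (9*(9^2 - 1)) = 1 - 996/720 = -0.383333.
Step 4: Under H0, t = rho * sqrt((n-2)/(1-rho^2)) = -1.0981 ~ t(7).
Step 5: Two-sided p-value from the t-distribution with 7 df = 0.308495.
Step 6: alpha = 0.05. fail to reject H0.

rho = -0.3833, p = 0.308495, fail to reject H0 at alpha = 0.05.


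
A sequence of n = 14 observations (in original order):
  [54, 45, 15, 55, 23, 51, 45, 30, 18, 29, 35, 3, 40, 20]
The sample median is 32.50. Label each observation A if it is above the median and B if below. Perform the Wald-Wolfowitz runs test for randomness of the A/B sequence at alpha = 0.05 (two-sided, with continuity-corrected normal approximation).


Step 1: Compute median = 32.50; label A = above, B = below.
Labels in order: AABABAABBBABAB  (n_A = 7, n_B = 7)
Step 2: Count runs R = 10.
Step 3: Under H0 (random ordering), E[R] = 2*n_A*n_B/(n_A+n_B) + 1 = 2*7*7/14 + 1 = 8.0000.
        Var[R] = 2*n_A*n_B*(2*n_A*n_B - n_A - n_B) / ((n_A+n_B)^2 * (n_A+n_B-1)) = 8232/2548 = 3.2308.
        SD[R] = 1.7974.
Step 4: Continuity-corrected z = (R - 0.5 - E[R]) / SD[R] = (10 - 0.5 - 8.0000) / 1.7974 = 0.8345.
Step 5: Two-sided p-value via normal approximation = 2*(1 - Phi(|z|)) = 0.403986.
Step 6: alpha = 0.05. fail to reject H0.

R = 10, z = 0.8345, p = 0.403986, fail to reject H0.


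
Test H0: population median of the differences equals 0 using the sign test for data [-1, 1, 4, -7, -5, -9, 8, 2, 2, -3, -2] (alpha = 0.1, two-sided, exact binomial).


Step 1: Discard zero differences. Original n = 11; n_eff = number of nonzero differences = 11.
Nonzero differences (with sign): -1, +1, +4, -7, -5, -9, +8, +2, +2, -3, -2
Step 2: Count signs: positive = 5, negative = 6.
Step 3: Under H0: P(positive) = 0.5, so the number of positives S ~ Bin(11, 0.5).
Step 4: Two-sided exact p-value = sum of Bin(11,0.5) probabilities at or below the observed probability = 1.000000.
Step 5: alpha = 0.1. fail to reject H0.

n_eff = 11, pos = 5, neg = 6, p = 1.000000, fail to reject H0.


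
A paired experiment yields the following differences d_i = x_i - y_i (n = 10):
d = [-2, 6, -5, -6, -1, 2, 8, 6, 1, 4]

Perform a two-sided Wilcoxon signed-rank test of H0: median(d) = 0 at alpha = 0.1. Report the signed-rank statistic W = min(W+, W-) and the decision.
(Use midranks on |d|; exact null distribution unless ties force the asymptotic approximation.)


Step 1: Drop any zero differences (none here) and take |d_i|.
|d| = [2, 6, 5, 6, 1, 2, 8, 6, 1, 4]
Step 2: Midrank |d_i| (ties get averaged ranks).
ranks: |2|->3.5, |6|->8, |5|->6, |6|->8, |1|->1.5, |2|->3.5, |8|->10, |6|->8, |1|->1.5, |4|->5
Step 3: Attach original signs; sum ranks with positive sign and with negative sign.
W+ = 8 + 3.5 + 10 + 8 + 1.5 + 5 = 36
W- = 3.5 + 6 + 8 + 1.5 = 19
(Check: W+ + W- = 55 should equal n(n+1)/2 = 55.)
Step 4: Test statistic W = min(W+, W-) = 19.
Step 5: Ties in |d|, so use the tie-corrected normal approximation.
        E[W] = n(n+1)/4 = 10*11/4 = 27.5.
        Tie groups: |d|=1 (t=2), |d|=2 (t=2), |d|=6 (t=3); sum(t^3 - t) = 36.
        Var[W] = n(n+1)(2n+1)/24 - sum(t^3-t)/48 = 2310/24 - 36/48 = 95.5.
        z = (W - E[W]) / sqrt(Var[W]) = (19 - 27.5) / 9.7724 = -0.8698.
        Two-sided p = 2*Phi(z) = 0.384412.
Step 6: alpha = 0.1. fail to reject H0.

W+ = 36, W- = 19, W = min = 19, p = 0.384412, fail to reject H0.


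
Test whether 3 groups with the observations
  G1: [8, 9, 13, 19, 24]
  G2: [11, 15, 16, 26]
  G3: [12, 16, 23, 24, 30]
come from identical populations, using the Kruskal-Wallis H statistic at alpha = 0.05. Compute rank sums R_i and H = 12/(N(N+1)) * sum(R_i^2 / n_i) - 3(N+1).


Step 1: Combine all N = 14 observations and assign midranks.
sorted (value, group, rank): (8,G1,1), (9,G1,2), (11,G2,3), (12,G3,4), (13,G1,5), (15,G2,6), (16,G2,7.5), (16,G3,7.5), (19,G1,9), (23,G3,10), (24,G1,11.5), (24,G3,11.5), (26,G2,13), (30,G3,14)
Step 2: Sum ranks within each group.
R_1 = 28.5 (n_1 = 5)
R_2 = 29.5 (n_2 = 4)
R_3 = 47 (n_3 = 5)
Step 3: H = 12/(N(N+1)) * sum(R_i^2/n_i) - 3(N+1)
     = 12/(14*15) * (28.5^2/5 + 29.5^2/4 + 47^2/5) - 3*15
     = 0.057143 * 821.812 - 45
     = 1.960714.
Step 4: Ties present; correction factor C = 1 - 12/(14^3 - 14) = 0.995604. Corrected H = 1.960714 / 0.995604 = 1.969371.
Step 5: Under H0, H ~ chi^2(2); p-value = 0.373557.
Step 6: alpha = 0.05. fail to reject H0.

H = 1.9694, df = 2, p = 0.373557, fail to reject H0.
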